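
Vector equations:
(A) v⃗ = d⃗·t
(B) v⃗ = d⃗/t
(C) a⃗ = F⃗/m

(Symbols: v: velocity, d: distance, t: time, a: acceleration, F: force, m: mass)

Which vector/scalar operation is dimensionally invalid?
(A) v⃗ = d⃗·t

(A) v⃗ = d⃗·t: LHS [L T^-1], RHS [L T] ✗ — velocity is displacement per time; should be d⃗/t
(B) v⃗ = d⃗/t: LHS [L T^-1], RHS [L T^-1] ✓ — displacement (vector) divided by time (scalar)
(C) a⃗ = F⃗/m: LHS [L T^-2], RHS [L T^-2] ✓ — force (vector) divided by mass (scalar)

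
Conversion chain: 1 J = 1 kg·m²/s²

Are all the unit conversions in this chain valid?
The chain is correct (no errors).

Correct: Joule is defined as kg·m²/s²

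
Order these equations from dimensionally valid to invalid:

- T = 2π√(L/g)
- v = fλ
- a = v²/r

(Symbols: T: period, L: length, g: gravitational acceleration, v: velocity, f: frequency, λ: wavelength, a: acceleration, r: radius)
Dimensionally correct: T = 2π√(L/g), v = fλ, a = v²/r
Dimensionally incorrect: none
Ordered (correct first, then incorrect): T = 2π√(L/g), v = fλ, a = v²/r

- T = 2π√(L/g): LHS [T], RHS [T] → correct ✓
- v = fλ: LHS [L T^-1], RHS [L T^-1] → correct ✓
- a = v²/r: LHS [L T^-2], RHS [L T^-2] → correct ✓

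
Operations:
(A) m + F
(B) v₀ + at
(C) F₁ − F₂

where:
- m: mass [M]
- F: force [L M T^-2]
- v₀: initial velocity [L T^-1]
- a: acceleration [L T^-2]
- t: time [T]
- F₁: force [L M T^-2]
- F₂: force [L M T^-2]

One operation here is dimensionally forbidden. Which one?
(A) m + F

(A) m + F: m [M] and F [L M T^-2] — different dimensions cannot be added/subtracted ✗
(B) v₀ + at: v₀ [L T^-1] and at [L T^-1] — same dimensions ✓
(C) F₁ − F₂: F₁ [L M T^-2] and F₂ [L M T^-2] — same dimensions ✓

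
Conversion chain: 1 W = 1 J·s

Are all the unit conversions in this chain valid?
The chain is incorrect (it contains an error).

Incorrect: Watt is J/s, not J·s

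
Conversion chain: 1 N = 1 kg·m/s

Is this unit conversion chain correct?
The chain is incorrect (it contains an error).

Incorrect: Newton is kg·m/s², not kg·m/s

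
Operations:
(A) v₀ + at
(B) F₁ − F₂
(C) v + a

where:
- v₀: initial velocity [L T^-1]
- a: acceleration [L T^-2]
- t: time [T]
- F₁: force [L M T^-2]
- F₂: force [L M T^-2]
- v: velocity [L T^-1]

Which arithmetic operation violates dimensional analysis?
(C) v + a

(A) v₀ + at: v₀ [L T^-1] and at [L T^-1] — same dimensions ✓
(B) F₁ − F₂: F₁ [L M T^-2] and F₂ [L M T^-2] — same dimensions ✓
(C) v + a: v [L T^-1] and a [L T^-2] — different dimensions cannot be added/subtracted ✗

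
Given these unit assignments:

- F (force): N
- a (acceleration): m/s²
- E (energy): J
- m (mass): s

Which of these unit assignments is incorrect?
m

The variable m (mass) should have units kg, not s.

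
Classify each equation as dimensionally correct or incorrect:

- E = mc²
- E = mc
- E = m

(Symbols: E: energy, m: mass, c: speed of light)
Dimensionally correct: E = mc²
Dimensionally incorrect: E = mc, E = m
Ordered (correct first, then incorrect): E = mc², E = mc, E = m

- E = mc²: LHS [L^2 M T^-2], RHS [L^2 M T^-2] → correct ✓
- E = mc: LHS [L^2 M T^-2], RHS [L M T^-1] → incorrect ✗
- E = m: LHS [L^2 M T^-2], RHS [M] → incorrect ✗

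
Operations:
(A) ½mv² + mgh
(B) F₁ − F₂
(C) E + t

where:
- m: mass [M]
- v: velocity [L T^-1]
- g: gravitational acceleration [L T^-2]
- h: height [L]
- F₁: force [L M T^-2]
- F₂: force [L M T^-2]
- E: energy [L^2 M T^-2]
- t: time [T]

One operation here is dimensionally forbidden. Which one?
(C) E + t

(A) ½mv² + mgh: ½mv² [L^2 M T^-2] and mgh [L^2 M T^-2] — same dimensions ✓
(B) F₁ − F₂: F₁ [L M T^-2] and F₂ [L M T^-2] — same dimensions ✓
(C) E + t: E [L^2 M T^-2] and t [T] — different dimensions cannot be added/subtracted ✗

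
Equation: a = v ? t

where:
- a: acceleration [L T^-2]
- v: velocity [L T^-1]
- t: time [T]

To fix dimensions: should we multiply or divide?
division (÷): a = v ÷ t

a [L T^-2]; v [L T^-1]; t [T].
v × t → [L] ✗
v ÷ t → [L T^-2] ✓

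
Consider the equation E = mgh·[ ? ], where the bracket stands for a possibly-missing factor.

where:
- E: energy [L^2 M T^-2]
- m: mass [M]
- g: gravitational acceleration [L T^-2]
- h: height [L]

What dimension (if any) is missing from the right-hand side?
Nothing is missing — the bracketed factor must be dimensionless.

E has dimensions [L^2 M T^-2] and mgh already has dimensions [L^2 M T^-2], so E = mgh is dimensionally complete.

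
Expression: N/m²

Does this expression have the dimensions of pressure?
Yes

The expression N/m² has dimensions [L^-1 M T^-2], which is exactly pressure [L^-1 M T^-2].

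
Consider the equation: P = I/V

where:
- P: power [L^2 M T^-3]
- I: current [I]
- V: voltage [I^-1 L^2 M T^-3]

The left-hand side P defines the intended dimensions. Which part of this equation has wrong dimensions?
The right-hand side term I/V

P has dimensions [L^2 M T^-3], but I/V has dimensions [I^2 L^-2 M^-1 T^3], so the term I/V is dimensionally wrong for P.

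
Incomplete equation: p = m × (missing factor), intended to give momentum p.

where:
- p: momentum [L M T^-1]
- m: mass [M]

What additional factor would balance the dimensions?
v (velocity), dimensions [L T^-1]

p has dimensions [L M T^-1] and m has dimensions [M].
The missing factor must have dimensions [L M T^-1] / [M] = [L T^-1], i.e. velocity (v).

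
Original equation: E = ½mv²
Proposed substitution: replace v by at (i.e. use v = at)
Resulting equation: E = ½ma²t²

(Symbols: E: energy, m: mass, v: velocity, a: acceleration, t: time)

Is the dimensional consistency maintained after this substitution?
Yes

[v] = [L T^-1] and [at] = [L T^-1]. These match, so the substitution replaces a quantity by one of the same dimensions and the result E = ½ma²t² has LHS [L^2 M T^-2] vs RHS [L^2 M T^-2] — still consistent.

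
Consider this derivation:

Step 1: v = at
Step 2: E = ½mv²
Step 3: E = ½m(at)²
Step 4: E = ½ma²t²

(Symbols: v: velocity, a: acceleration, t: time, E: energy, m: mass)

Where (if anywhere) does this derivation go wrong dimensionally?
No step introduces an error — all steps are dimensionally consistent.

Step 1: v = at → LHS [L T^-1], RHS [L T^-1] ✓
Step 2: E = ½mv² → LHS [L^2 M T^-2], RHS [L^2 M T^-2] ✓
Step 3: E = ½m(at)² → LHS [L^2 M T^-2], RHS [L^2 M T^-2] ✓
Step 4: E = ½ma²t² → LHS [L^2 M T^-2], RHS [L^2 M T^-2] ✓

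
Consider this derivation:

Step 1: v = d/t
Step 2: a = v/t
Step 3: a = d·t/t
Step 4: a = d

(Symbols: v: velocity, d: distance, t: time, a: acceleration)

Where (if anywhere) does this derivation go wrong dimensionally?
Step 3

Step 1: v = d/t → LHS [L T^-1], RHS [L T^-1] ✓
Step 2: a = v/t → LHS [L T^-2], RHS [L T^-2] ✓
Step 3: a = d·t/t → LHS [L T^-2], RHS [L] ✗

The first dimensional inconsistency appears in step 3: a = d·t/t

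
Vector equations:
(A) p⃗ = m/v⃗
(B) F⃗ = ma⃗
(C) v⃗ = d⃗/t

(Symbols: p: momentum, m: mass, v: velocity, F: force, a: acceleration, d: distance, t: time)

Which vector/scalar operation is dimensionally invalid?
(A) p⃗ = m/v⃗

(A) p⃗ = m/v⃗: LHS [L M T^-1], RHS [L^-1 M T] ✗ — momentum is mass times velocity; should be mv⃗ (and division by a vector is undefined)
(B) F⃗ = ma⃗: LHS [L M T^-2], RHS [L M T^-2] ✓ — Force and acceleration are vectors, mass is a scalar
(C) v⃗ = d⃗/t: LHS [L T^-1], RHS [L T^-1] ✓ — displacement (vector) divided by time (scalar)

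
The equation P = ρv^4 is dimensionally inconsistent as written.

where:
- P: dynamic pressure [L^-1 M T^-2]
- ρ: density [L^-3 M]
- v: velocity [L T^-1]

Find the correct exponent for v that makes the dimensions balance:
The exponent of v should be 2: P = ρv^2

The LHS P has dimensions [L^-1 M T^-2]; v has dimensions [L T^-1].
As written, the RHS ρv^4 (exponent 4 on v) has dimensions [L M T^-4], which does not match.
With exponent 2, the RHS ρv^2 has dimensions [L^-1 M T^-2], matching the LHS.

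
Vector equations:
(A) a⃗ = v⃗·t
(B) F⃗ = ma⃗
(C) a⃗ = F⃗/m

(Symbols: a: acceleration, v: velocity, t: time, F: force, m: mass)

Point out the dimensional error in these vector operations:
(A) a⃗ = v⃗·t

(A) a⃗ = v⃗·t: LHS [L T^-2], RHS [L] ✗ — acceleration is velocity per time; should be v⃗/t
(B) F⃗ = ma⃗: LHS [L M T^-2], RHS [L M T^-2] ✓ — Force and acceleration are vectors, mass is a scalar
(C) a⃗ = F⃗/m: LHS [L T^-2], RHS [L T^-2] ✓ — force (vector) divided by mass (scalar)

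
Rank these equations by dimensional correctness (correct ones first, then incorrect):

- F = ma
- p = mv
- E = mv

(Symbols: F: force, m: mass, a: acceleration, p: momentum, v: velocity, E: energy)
Dimensionally correct: F = ma, p = mv
Dimensionally incorrect: E = mv
Ordered (correct first, then incorrect): F = ma, p = mv, E = mv

- F = ma: LHS [L M T^-2], RHS [L M T^-2] → correct ✓
- p = mv: LHS [L M T^-1], RHS [L M T^-1] → correct ✓
- E = mv: LHS [L^2 M T^-2], RHS [L M T^-1] → incorrect ✗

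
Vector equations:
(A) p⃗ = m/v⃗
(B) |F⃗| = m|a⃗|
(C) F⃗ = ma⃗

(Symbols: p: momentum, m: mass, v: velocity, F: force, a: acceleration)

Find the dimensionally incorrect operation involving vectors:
(A) p⃗ = m/v⃗

(A) p⃗ = m/v⃗: LHS [L M T^-1], RHS [L^-1 M T] ✗ — momentum is mass times velocity; should be mv⃗ (and division by a vector is undefined)
(B) |F⃗| = m|a⃗|: LHS [L M T^-2], RHS [L M T^-2] ✓ — magnitudes of vectors are scalars
(C) F⃗ = ma⃗: LHS [L M T^-2], RHS [L M T^-2] ✓ — Force and acceleration are vectors, mass is a scalar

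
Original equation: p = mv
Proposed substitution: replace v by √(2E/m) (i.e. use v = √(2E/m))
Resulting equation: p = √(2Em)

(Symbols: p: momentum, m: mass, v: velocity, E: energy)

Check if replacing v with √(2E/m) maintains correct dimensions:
Yes

[v] = [L T^-1] and [√(2E/m)] = [L T^-1]. These match, so the substitution replaces a quantity by one of the same dimensions and the result p = √(2Em) has LHS [L M T^-1] vs RHS [L M T^-1] — still consistent.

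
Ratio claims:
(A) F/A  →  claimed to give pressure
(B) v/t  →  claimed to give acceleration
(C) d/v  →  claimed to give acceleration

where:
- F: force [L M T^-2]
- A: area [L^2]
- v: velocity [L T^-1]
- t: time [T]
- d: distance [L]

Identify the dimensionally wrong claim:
(C) d/v does not give acceleration

(A) F/A: [L^-1 M T^-2] = pressure [L^-1 M T^-2] ✓
(B) v/t: [L T^-2] = acceleration [L T^-2] ✓
(C) d/v: [T] ≠ acceleration [L T^-2] ✗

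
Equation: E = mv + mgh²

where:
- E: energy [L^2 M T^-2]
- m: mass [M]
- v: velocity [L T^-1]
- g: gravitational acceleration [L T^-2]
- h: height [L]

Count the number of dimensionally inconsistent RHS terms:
2

LHS E: [L^2 M T^-2]
- mv: [L M T^-1] ✗
- mgh²: [L^3 M T^-2] ✗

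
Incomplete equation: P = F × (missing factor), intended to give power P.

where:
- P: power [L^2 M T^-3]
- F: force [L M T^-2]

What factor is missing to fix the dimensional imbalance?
v (velocity), dimensions [L T^-1]

P has dimensions [L^2 M T^-3] and F has dimensions [L M T^-2].
The missing factor must have dimensions [L^2 M T^-3] / [L M T^-2] = [L T^-1], i.e. velocity (v).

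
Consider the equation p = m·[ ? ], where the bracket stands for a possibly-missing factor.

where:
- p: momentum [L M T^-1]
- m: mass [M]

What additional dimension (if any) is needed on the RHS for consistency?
[L T^-1] — velocity (e.g. v)

p has dimensions [L M T^-1]; m has dimensions [M].
The bracketed factor must supply [L M T^-1] / [M] = [L T^-1].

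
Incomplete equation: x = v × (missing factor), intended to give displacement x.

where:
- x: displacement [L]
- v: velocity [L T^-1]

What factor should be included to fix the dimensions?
t (time), dimensions [T]

x has dimensions [L] and v has dimensions [L T^-1].
The missing factor must have dimensions [L] / [L T^-1] = [T], i.e. time (t).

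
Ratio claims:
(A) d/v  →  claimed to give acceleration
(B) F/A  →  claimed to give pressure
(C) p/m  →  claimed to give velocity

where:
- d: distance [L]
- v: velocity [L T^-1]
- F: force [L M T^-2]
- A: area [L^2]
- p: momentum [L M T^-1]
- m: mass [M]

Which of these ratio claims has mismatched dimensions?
(A) d/v does not give acceleration

(A) d/v: [T] ≠ acceleration [L T^-2] ✗
(B) F/A: [L^-1 M T^-2] = pressure [L^-1 M T^-2] ✓
(C) p/m: [L T^-1] = velocity [L T^-1] ✓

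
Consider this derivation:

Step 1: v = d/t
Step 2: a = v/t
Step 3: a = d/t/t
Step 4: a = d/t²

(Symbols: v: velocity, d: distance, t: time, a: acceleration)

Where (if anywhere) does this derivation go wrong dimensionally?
No step introduces an error — all steps are dimensionally consistent.

Step 1: v = d/t → LHS [L T^-1], RHS [L T^-1] ✓
Step 2: a = v/t → LHS [L T^-2], RHS [L T^-2] ✓
Step 3: a = d/t/t → LHS [L T^-2], RHS [L T^-2] ✓
Step 4: a = d/t² → LHS [L T^-2], RHS [L T^-2] ✓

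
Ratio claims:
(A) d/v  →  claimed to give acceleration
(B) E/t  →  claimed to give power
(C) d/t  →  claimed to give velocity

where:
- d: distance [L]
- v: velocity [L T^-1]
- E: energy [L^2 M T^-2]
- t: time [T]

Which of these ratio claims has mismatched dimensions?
(A) d/v does not give acceleration

(A) d/v: [T] ≠ acceleration [L T^-2] ✗
(B) E/t: [L^2 M T^-3] = power [L^2 M T^-3] ✓
(C) d/t: [L T^-1] = velocity [L T^-1] ✓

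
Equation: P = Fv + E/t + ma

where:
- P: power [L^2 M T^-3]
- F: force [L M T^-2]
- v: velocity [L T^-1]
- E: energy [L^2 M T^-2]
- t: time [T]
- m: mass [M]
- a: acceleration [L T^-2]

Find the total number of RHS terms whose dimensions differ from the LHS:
1

LHS P: [L^2 M T^-3]
- Fv: [L^2 M T^-3] ✓
- E/t: [L^2 M T^-3] ✓
- ma: [L M T^-2] ✗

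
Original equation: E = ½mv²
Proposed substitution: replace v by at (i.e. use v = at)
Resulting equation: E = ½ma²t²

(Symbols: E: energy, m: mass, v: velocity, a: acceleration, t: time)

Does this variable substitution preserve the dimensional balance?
Yes

[v] = [L T^-1] and [at] = [L T^-1]. These match, so the substitution replaces a quantity by one of the same dimensions and the result E = ½ma²t² has LHS [L^2 M T^-2] vs RHS [L^2 M T^-2] — still consistent.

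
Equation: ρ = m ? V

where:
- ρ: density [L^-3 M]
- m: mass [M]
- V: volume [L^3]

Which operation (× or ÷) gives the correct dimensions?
division (÷): ρ = m ÷ V

ρ [L^-3 M]; m [M]; V [L^3].
m × V → [L^3 M] ✗
m ÷ V → [L^-3 M] ✓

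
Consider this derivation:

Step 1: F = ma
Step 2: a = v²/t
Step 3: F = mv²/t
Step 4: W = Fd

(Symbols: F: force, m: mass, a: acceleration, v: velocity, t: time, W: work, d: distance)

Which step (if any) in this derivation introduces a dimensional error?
Step 2

Step 1: F = ma → LHS [L M T^-2], RHS [L M T^-2] ✓
Step 2: a = v²/t → LHS [L T^-2], RHS [L^2 T^-3] ✗

The first dimensional inconsistency appears in step 2: a = v²/t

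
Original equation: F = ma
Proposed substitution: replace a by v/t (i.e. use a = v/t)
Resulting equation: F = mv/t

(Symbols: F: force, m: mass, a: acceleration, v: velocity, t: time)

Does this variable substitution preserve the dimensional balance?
Yes

[a] = [L T^-2] and [v/t] = [L T^-2]. These match, so the substitution replaces a quantity by one of the same dimensions and the result F = mv/t has LHS [L M T^-2] vs RHS [L M T^-2] — still consistent.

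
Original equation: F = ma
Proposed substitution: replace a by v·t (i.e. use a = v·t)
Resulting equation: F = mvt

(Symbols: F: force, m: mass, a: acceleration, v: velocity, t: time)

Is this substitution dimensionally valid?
No

[a] = [L T^-2] and [v·t] = [L]. These differ, so the substitution replaces a quantity by one of different dimensions and the result F = mvt has LHS [L M T^-2] vs RHS [L M] — inconsistent.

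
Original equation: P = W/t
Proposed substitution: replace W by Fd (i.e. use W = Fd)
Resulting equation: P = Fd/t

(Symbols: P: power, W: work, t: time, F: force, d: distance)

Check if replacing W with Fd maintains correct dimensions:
Yes

[W] = [L^2 M T^-2] and [Fd] = [L^2 M T^-2]. These match, so the substitution replaces a quantity by one of the same dimensions and the result P = Fd/t has LHS [L^2 M T^-3] vs RHS [L^2 M T^-3] — still consistent.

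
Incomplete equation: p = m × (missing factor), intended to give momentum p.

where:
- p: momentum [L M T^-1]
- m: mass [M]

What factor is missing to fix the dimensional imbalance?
v (velocity), dimensions [L T^-1]

p has dimensions [L M T^-1] and m has dimensions [M].
The missing factor must have dimensions [L M T^-1] / [M] = [L T^-1], i.e. velocity (v).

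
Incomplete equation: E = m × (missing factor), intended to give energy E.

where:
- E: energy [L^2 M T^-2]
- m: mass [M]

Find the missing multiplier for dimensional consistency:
v² (velocity squared), dimensions [L^2 T^-2]

E has dimensions [L^2 M T^-2] and m has dimensions [M].
The missing factor must have dimensions [L^2 M T^-2] / [M] = [L^2 T^-2], i.e. velocity squared (v²).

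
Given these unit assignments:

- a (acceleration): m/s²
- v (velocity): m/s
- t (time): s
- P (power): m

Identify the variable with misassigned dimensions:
P

The variable P (power) should have units W, not m.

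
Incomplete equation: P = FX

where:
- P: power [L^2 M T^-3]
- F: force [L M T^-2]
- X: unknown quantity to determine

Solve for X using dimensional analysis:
X = v (velocity), dimensions [L T^-1]

P has dimensions [L^2 M T^-3]; the rest of the RHS (F) has dimensions [L M T^-2].
So X must have dimensions [L T^-1] — X = v (velocity).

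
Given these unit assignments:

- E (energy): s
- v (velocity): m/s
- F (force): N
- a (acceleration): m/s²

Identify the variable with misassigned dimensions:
E

The variable E (energy) should have units J, not s.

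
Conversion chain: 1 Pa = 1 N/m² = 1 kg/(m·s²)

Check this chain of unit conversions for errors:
The chain is correct (no errors).

Correct: Pascal is Newton per square meter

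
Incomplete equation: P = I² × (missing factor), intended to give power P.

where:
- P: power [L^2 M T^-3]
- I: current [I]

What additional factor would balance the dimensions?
R (resistance), dimensions [I^-2 L^2 M T^-3]

P has dimensions [L^2 M T^-3] and I² has dimensions [I^2].
The missing factor must have dimensions [L^2 M T^-3] / [I^2] = [I^-2 L^2 M T^-3], i.e. resistance (R).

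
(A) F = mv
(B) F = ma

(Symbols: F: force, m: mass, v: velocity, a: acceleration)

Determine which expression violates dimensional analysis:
(A)

(A) F = mv: LHS [L M T^-2], RHS [L M T^-1] ✗
(B) F = ma: LHS [L M T^-2], RHS [L M T^-2] ✓

Expression (A) F = mv is dimensionally incorrect.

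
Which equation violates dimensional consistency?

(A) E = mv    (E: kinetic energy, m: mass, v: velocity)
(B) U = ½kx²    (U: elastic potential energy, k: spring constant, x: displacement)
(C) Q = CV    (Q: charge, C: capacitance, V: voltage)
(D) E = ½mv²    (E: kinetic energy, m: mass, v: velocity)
(A) E = mv

The equation (A) E = mv is dimensionally incorrect.

LHS (E): [L^2 M T^-2]
RHS (mv): [L M T^-1] ✗

The dimensions do not match. The other three equations balance.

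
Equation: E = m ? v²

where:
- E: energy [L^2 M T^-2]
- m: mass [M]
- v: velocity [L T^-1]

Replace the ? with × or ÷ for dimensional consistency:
multiplication (×): E = m × v²

E [L^2 M T^-2]; m [M]; v² [L^2 T^-2].
m × v² → [L^2 M T^-2] ✓
m ÷ v² → [L^-2 M T^2] ✗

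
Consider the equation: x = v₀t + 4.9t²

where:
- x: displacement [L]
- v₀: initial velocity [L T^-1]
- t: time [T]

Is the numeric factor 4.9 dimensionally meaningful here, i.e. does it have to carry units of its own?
Yes

x has dimensions [L], while t² alone has dimensions [T^2]. For the equation to balance, the factor 4.9 must carry dimensions [L T^-2] — it is a dimensional constant (a numerical value of a physical quantity with its units suppressed), not a pure number.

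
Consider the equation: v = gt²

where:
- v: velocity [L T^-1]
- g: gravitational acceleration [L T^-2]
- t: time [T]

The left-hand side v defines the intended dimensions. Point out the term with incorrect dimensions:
The right-hand side term gt²

v has dimensions [L T^-1], but gt² has dimensions [L], so the term gt² is dimensionally wrong for v.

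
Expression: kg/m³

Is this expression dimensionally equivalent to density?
Yes

The expression kg/m³ has dimensions [L^-3 M], which is exactly density [L^-3 M].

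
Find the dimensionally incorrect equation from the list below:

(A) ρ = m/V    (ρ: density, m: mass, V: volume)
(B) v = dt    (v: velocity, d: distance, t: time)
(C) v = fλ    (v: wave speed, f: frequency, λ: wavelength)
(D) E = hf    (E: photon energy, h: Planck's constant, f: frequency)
(B) v = dt

The equation (B) v = dt is dimensionally incorrect.

LHS (v): [L T^-1]
RHS (dt): [L T] ✗

The dimensions do not match. The other three equations balance.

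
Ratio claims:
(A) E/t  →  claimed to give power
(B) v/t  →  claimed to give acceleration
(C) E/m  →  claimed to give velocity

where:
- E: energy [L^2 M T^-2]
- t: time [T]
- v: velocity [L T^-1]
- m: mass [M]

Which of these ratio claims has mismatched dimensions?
(C) E/m does not give velocity

(A) E/t: [L^2 M T^-3] = power [L^2 M T^-3] ✓
(B) v/t: [L T^-2] = acceleration [L T^-2] ✓
(C) E/m: [L^2 T^-2] ≠ velocity [L T^-1] ✗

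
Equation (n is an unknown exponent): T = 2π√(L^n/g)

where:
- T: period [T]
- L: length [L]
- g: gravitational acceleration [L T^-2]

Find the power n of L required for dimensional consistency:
n = 1

T has dimensions [T]; L has dimensions [L].
With n = 1: 2π√(L^1/g) has dimensions [T], matching the LHS ✓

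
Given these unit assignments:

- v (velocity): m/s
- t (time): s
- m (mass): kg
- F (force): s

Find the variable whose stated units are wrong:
F

The variable F (force) should have units N, not s.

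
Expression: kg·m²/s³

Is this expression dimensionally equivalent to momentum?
No

The expression kg·m²/s³ has dimensions [L^2 M T^-3], but momentum has dimensions [L M T^-1].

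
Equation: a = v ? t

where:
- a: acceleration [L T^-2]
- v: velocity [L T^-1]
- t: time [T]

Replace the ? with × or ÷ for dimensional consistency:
division (÷): a = v ÷ t

a [L T^-2]; v [L T^-1]; t [T].
v × t → [L] ✗
v ÷ t → [L T^-2] ✓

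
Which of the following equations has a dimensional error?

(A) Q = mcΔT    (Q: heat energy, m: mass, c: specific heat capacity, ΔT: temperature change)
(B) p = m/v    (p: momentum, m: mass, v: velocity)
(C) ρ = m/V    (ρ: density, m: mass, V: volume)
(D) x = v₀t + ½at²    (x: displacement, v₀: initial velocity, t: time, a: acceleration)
(B) p = m/v

The equation (B) p = m/v is dimensionally incorrect.

LHS (p): [L M T^-1]
RHS (m/v): [L^-1 M T] ✗

The dimensions do not match. The other three equations balance.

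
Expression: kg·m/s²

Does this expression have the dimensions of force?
Yes

The expression kg·m/s² has dimensions [L M T^-2], which is exactly force [L M T^-2].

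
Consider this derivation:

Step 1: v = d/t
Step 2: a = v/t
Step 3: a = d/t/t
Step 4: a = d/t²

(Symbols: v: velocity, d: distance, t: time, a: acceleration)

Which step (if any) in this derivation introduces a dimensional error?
No step introduces an error — all steps are dimensionally consistent.

Step 1: v = d/t → LHS [L T^-1], RHS [L T^-1] ✓
Step 2: a = v/t → LHS [L T^-2], RHS [L T^-2] ✓
Step 3: a = d/t/t → LHS [L T^-2], RHS [L T^-2] ✓
Step 4: a = d/t² → LHS [L T^-2], RHS [L T^-2] ✓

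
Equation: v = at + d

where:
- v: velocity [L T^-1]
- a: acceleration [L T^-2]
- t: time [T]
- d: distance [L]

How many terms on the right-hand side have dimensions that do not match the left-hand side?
1

LHS v: [L T^-1]
- at: [L T^-1] ✓
- d: [L] ✗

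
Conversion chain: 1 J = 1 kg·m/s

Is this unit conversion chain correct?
The chain is incorrect (it contains an error).

Incorrect: Joule is kg·m²/s², not kg·m/s (that is momentum)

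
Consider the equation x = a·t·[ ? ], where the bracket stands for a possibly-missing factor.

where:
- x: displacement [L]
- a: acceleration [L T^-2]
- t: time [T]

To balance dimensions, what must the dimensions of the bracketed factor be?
[T] — time (e.g. t)

x has dimensions [L]; a·t has dimensions [L T^-1].
The bracketed factor must supply [L] / [L T^-1] = [T].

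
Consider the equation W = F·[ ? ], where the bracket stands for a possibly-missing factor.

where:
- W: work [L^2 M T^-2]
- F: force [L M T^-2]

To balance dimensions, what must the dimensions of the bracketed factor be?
[L] — length (e.g. a distance d)

W has dimensions [L^2 M T^-2]; F has dimensions [L M T^-2].
The bracketed factor must supply [L^2 M T^-2] / [L M T^-2] = [L].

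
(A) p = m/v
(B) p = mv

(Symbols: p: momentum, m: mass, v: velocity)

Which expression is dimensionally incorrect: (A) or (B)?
(A)

(A) p = m/v: LHS [L M T^-1], RHS [L^-1 M T] ✗
(B) p = mv: LHS [L M T^-1], RHS [L M T^-1] ✓

Expression (A) p = m/v is dimensionally incorrect.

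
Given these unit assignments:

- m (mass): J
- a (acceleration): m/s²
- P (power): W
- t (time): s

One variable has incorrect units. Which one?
m

The variable m (mass) should have units kg, not J.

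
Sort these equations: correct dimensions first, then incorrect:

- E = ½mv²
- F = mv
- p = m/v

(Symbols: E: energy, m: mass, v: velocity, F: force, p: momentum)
Dimensionally correct: E = ½mv²
Dimensionally incorrect: F = mv, p = m/v
Ordered (correct first, then incorrect): E = ½mv², F = mv, p = m/v

- E = ½mv²: LHS [L^2 M T^-2], RHS [L^2 M T^-2] → correct ✓
- F = mv: LHS [L M T^-2], RHS [L M T^-1] → incorrect ✗
- p = m/v: LHS [L M T^-1], RHS [L^-1 M T] → incorrect ✗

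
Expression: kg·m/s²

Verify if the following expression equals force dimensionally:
Yes

The expression kg·m/s² has dimensions [L M T^-2], which is exactly force [L M T^-2].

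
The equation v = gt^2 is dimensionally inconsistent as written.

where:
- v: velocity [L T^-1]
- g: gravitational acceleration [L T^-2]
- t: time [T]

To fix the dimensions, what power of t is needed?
The exponent of t should be 1: v = gt

The LHS v has dimensions [L T^-1]; t has dimensions [T].
As written, the RHS gt^2 (exponent 2 on t) has dimensions [L], which does not match.
With exponent 1, the RHS gt has dimensions [L T^-1], matching the LHS.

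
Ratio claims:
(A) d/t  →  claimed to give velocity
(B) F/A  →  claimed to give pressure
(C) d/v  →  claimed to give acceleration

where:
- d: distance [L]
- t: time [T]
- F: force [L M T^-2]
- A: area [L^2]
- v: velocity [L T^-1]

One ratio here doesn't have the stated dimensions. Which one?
(C) d/v does not give acceleration

(A) d/t: [L T^-1] = velocity [L T^-1] ✓
(B) F/A: [L^-1 M T^-2] = pressure [L^-1 M T^-2] ✓
(C) d/v: [T] ≠ acceleration [L T^-2] ✗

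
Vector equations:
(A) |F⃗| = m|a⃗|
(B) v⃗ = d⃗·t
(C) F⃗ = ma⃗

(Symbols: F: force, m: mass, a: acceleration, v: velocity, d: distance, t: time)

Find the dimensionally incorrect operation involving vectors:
(B) v⃗ = d⃗·t

(A) |F⃗| = m|a⃗|: LHS [L M T^-2], RHS [L M T^-2] ✓ — magnitudes of vectors are scalars
(B) v⃗ = d⃗·t: LHS [L T^-1], RHS [L T] ✗ — velocity is displacement per time; should be d⃗/t
(C) F⃗ = ma⃗: LHS [L M T^-2], RHS [L M T^-2] ✓ — Force and acceleration are vectors, mass is a scalar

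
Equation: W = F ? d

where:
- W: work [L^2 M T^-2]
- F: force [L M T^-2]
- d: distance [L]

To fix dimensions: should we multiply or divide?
multiplication (×): W = F × d

W [L^2 M T^-2]; F [L M T^-2]; d [L].
F × d → [L^2 M T^-2] ✓
F ÷ d → [M T^-2] ✗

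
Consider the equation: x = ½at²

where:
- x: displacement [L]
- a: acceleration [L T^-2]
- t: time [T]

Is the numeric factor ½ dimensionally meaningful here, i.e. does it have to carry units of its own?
No

x has dimensions [L] and at² already has dimensions [L], so the equation balances without ½ contributing any dimensions. ½ is a pure (dimensionless) number; changing or removing it would not affect dimensional consistency.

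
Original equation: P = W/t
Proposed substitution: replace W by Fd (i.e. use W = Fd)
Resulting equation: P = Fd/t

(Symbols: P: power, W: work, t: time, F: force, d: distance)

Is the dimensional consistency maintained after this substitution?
Yes

[W] = [L^2 M T^-2] and [Fd] = [L^2 M T^-2]. These match, so the substitution replaces a quantity by one of the same dimensions and the result P = Fd/t has LHS [L^2 M T^-3] vs RHS [L^2 M T^-3] — still consistent.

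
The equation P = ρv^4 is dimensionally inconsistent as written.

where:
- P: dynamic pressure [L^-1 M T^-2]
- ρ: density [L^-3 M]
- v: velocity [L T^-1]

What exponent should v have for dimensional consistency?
The exponent of v should be 2: P = ρv^2

The LHS P has dimensions [L^-1 M T^-2]; v has dimensions [L T^-1].
As written, the RHS ρv^4 (exponent 4 on v) has dimensions [L M T^-4], which does not match.
With exponent 2, the RHS ρv^2 has dimensions [L^-1 M T^-2], matching the LHS.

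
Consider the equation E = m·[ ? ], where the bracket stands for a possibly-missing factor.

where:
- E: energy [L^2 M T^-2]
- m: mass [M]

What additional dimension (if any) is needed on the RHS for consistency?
[L^2 T^-2] — velocity squared (e.g. v²)

E has dimensions [L^2 M T^-2]; m has dimensions [M].
The bracketed factor must supply [L^2 M T^-2] / [M] = [L^2 T^-2].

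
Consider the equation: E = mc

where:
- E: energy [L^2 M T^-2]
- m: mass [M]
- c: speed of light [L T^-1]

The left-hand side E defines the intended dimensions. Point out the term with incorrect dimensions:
The right-hand side term mc

E has dimensions [L^2 M T^-2], but mc has dimensions [L M T^-1], so the term mc is dimensionally wrong for E.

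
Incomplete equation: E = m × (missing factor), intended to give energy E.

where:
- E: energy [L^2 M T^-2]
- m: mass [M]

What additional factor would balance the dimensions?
v² (velocity squared), dimensions [L^2 T^-2]

E has dimensions [L^2 M T^-2] and m has dimensions [M].
The missing factor must have dimensions [L^2 M T^-2] / [M] = [L^2 T^-2], i.e. velocity squared (v²).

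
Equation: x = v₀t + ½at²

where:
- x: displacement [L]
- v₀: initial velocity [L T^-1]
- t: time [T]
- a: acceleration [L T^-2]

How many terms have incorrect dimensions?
0

LHS x: [L]
- v₀t: [L] ✓
- ½at²: [L] ✓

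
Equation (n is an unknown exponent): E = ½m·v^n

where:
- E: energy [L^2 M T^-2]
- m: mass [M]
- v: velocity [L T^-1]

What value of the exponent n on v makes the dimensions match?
n = 2

E has dimensions [L^2 M T^-2]; v has dimensions [L T^-1].
The rest of the RHS has dimensions [M], so v^n must supply [L^2 T^-2].
With n = 2: ½m·v^2 has dimensions [L^2 M T^-2], matching the LHS ✓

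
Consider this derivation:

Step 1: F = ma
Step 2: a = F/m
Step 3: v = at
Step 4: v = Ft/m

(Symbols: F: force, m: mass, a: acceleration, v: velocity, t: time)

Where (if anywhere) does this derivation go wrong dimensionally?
No step introduces an error — all steps are dimensionally consistent.

Step 1: F = ma → LHS [L M T^-2], RHS [L M T^-2] ✓
Step 2: a = F/m → LHS [L T^-2], RHS [L T^-2] ✓
Step 3: v = at → LHS [L T^-1], RHS [L T^-1] ✓
Step 4: v = Ft/m → LHS [L T^-1], RHS [L T^-1] ✓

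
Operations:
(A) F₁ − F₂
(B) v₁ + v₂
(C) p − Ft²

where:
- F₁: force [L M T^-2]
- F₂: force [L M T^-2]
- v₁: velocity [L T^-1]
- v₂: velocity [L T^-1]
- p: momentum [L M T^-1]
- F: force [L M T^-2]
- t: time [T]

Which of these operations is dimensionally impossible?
(C) p − Ft²

(A) F₁ − F₂: F₁ [L M T^-2] and F₂ [L M T^-2] — same dimensions ✓
(B) v₁ + v₂: v₁ [L T^-1] and v₂ [L T^-1] — same dimensions ✓
(C) p − Ft²: p [L M T^-1] and Ft² [L M] — different dimensions cannot be added/subtracted ✗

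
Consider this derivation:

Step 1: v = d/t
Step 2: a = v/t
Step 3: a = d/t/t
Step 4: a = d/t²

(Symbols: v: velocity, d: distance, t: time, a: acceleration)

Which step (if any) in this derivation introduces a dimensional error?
No step introduces an error — all steps are dimensionally consistent.

Step 1: v = d/t → LHS [L T^-1], RHS [L T^-1] ✓
Step 2: a = v/t → LHS [L T^-2], RHS [L T^-2] ✓
Step 3: a = d/t/t → LHS [L T^-2], RHS [L T^-2] ✓
Step 4: a = d/t² → LHS [L T^-2], RHS [L T^-2] ✓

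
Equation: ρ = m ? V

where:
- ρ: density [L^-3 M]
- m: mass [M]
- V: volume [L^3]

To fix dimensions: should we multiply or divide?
division (÷): ρ = m ÷ V

ρ [L^-3 M]; m [M]; V [L^3].
m × V → [L^3 M] ✗
m ÷ V → [L^-3 M] ✓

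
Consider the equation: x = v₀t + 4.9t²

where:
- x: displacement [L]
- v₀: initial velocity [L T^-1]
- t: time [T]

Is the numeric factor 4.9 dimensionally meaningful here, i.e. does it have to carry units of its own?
Yes

x has dimensions [L], while t² alone has dimensions [T^2]. For the equation to balance, the factor 4.9 must carry dimensions [L T^-2] — it is a dimensional constant (a numerical value of a physical quantity with its units suppressed), not a pure number.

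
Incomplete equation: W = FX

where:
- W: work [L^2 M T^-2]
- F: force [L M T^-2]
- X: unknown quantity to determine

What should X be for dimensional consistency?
X = d (distance), dimensions [L]

W has dimensions [L^2 M T^-2]; the rest of the RHS (F) has dimensions [L M T^-2].
So X must have dimensions [L] — X = d (distance).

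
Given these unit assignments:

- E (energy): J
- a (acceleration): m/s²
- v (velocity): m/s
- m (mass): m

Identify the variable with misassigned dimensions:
m

The variable m (mass) should have units kg, not m.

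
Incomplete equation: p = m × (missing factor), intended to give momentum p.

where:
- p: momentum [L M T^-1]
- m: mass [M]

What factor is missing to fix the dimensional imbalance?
v (velocity), dimensions [L T^-1]

p has dimensions [L M T^-1] and m has dimensions [M].
The missing factor must have dimensions [L M T^-1] / [M] = [L T^-1], i.e. velocity (v).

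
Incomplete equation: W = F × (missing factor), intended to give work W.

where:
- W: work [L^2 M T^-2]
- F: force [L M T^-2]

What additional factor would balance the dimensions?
d (distance), dimensions [L]

W has dimensions [L^2 M T^-2] and F has dimensions [L M T^-2].
The missing factor must have dimensions [L^2 M T^-2] / [L M T^-2] = [L], i.e. distance (d).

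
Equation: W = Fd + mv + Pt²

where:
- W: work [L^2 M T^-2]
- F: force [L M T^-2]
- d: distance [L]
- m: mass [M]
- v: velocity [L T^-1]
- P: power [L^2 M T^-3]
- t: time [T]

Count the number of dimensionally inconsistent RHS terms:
2

LHS W: [L^2 M T^-2]
- Fd: [L^2 M T^-2] ✓
- mv: [L M T^-1] ✗
- Pt²: [L^2 M T^-1] ✗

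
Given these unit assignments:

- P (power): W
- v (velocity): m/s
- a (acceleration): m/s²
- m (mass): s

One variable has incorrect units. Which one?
m

The variable m (mass) should have units kg, not s.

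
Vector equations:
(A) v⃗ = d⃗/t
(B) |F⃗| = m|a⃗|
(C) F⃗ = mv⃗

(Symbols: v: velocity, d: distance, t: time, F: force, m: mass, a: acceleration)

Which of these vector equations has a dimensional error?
(C) F⃗ = mv⃗

(A) v⃗ = d⃗/t: LHS [L T^-1], RHS [L T^-1] ✓ — displacement (vector) divided by time (scalar)
(B) |F⃗| = m|a⃗|: LHS [L M T^-2], RHS [L M T^-2] ✓ — magnitudes of vectors are scalars
(C) F⃗ = mv⃗: LHS [L M T^-2], RHS [L M T^-1] ✗ — mass times velocity is momentum, not force; should be ma⃗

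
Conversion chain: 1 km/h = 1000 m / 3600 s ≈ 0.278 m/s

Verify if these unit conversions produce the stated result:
The chain is correct (no errors).

Correct: 1 km = 1000 m, 1 h = 3600 s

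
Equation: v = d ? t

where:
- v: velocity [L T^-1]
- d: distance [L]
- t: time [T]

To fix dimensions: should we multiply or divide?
division (÷): v = d ÷ t

v [L T^-1]; d [L]; t [T].
d × t → [L T] ✗
d ÷ t → [L T^-1] ✓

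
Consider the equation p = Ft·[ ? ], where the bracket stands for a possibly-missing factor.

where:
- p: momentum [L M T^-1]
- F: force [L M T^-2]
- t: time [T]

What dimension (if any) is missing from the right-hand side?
Nothing is missing — the bracketed factor must be dimensionless.

p has dimensions [L M T^-1] and Ft already has dimensions [L M T^-1], so p = Ft is dimensionally complete.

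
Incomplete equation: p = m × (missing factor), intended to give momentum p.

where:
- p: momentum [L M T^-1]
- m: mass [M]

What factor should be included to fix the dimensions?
v (velocity), dimensions [L T^-1]

p has dimensions [L M T^-1] and m has dimensions [M].
The missing factor must have dimensions [L M T^-1] / [M] = [L T^-1], i.e. velocity (v).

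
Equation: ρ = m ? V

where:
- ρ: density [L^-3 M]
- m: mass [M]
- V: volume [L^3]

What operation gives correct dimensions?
division (÷): ρ = m ÷ V

ρ [L^-3 M]; m [M]; V [L^3].
m × V → [L^3 M] ✗
m ÷ V → [L^-3 M] ✓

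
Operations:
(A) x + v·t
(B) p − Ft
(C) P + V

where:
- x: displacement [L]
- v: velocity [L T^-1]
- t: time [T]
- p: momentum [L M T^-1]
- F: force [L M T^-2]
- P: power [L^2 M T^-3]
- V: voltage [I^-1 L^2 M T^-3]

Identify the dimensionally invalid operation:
(C) P + V

(A) x + v·t: x [L] and v·t [L] — same dimensions ✓
(B) p − Ft: p [L M T^-1] and Ft [L M T^-1] — same dimensions ✓
(C) P + V: P [L^2 M T^-3] and V [I^-1 L^2 M T^-3] — different dimensions cannot be added/subtracted ✗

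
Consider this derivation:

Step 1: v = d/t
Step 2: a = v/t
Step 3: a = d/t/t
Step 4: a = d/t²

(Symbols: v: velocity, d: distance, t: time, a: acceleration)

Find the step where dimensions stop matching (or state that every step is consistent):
No step introduces an error — all steps are dimensionally consistent.

Step 1: v = d/t → LHS [L T^-1], RHS [L T^-1] ✓
Step 2: a = v/t → LHS [L T^-2], RHS [L T^-2] ✓
Step 3: a = d/t/t → LHS [L T^-2], RHS [L T^-2] ✓
Step 4: a = d/t² → LHS [L T^-2], RHS [L T^-2] ✓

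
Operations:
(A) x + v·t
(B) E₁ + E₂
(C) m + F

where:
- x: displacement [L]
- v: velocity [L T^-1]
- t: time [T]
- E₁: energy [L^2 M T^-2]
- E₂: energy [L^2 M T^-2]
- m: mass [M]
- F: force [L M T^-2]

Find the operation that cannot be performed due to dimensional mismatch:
(C) m + F

(A) x + v·t: x [L] and v·t [L] — same dimensions ✓
(B) E₁ + E₂: E₁ [L^2 M T^-2] and E₂ [L^2 M T^-2] — same dimensions ✓
(C) m + F: m [M] and F [L M T^-2] — different dimensions cannot be added/subtracted ✗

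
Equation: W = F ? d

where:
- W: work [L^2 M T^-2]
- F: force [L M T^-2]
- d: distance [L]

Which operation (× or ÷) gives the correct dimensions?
multiplication (×): W = F × d

W [L^2 M T^-2]; F [L M T^-2]; d [L].
F × d → [L^2 M T^-2] ✓
F ÷ d → [M T^-2] ✗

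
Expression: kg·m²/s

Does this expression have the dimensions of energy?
No

The expression kg·m²/s has dimensions [L^2 M T^-1], but energy has dimensions [L^2 M T^-2].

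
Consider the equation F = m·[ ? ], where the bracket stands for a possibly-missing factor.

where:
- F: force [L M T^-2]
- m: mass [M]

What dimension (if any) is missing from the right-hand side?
[L T^-2] — acceleration (e.g. a)

F has dimensions [L M T^-2]; m has dimensions [M].
The bracketed factor must supply [L M T^-2] / [M] = [L T^-2].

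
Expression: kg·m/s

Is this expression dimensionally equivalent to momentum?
Yes

The expression kg·m/s has dimensions [L M T^-1], which is exactly momentum [L M T^-1].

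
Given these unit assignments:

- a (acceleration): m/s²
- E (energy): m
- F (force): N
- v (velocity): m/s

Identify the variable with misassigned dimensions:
E

The variable E (energy) should have units J, not m.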